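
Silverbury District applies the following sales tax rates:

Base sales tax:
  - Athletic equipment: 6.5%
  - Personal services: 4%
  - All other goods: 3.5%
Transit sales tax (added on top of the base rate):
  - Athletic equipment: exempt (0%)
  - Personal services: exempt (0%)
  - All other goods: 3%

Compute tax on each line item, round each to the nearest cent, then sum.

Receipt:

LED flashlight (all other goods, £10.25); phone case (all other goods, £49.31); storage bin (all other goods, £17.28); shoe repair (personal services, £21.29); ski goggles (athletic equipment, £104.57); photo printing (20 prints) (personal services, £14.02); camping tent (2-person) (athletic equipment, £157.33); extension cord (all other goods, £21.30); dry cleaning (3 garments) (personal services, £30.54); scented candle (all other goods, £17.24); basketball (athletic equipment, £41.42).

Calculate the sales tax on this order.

£29.85

LED flashlight £10.25: all other goods → 3.5% + 3% transit = 6.5% → £0.67
Phone case £49.31: all other goods → 3.5% + 3% transit = 6.5% → £3.21
Storage bin £17.28: all other goods → 3.5% + 3% transit = 6.5% → £1.12
Shoe repair £21.29: personal services → 4% + 0% transit = 4% → £0.85
Ski goggles £104.57: athletic equipment → 6.5% + 0% transit = 6.5% → £6.80
Photo printing (20 prints) £14.02: personal services → 4% + 0% transit = 4% → £0.56
Camping tent (2-person) £157.33: athletic equipment → 6.5% + 0% transit = 6.5% → £10.23
Extension cord £21.30: all other goods → 3.5% + 3% transit = 6.5% → £1.38
Dry cleaning (3 garments) £30.54: personal services → 4% + 0% transit = 4% → £1.22
Scented candle £17.24: all other goods → 3.5% + 3% transit = 6.5% → £1.12
Basketball £41.42: athletic equipment → 6.5% + 0% transit = 6.5% → £2.69
Total tax = £0.67 + £3.21 + £1.12 + £0.85 + £6.80 + £0.56 + £10.23 + £1.38 + £1.22 + £1.12 + £2.69 = £29.85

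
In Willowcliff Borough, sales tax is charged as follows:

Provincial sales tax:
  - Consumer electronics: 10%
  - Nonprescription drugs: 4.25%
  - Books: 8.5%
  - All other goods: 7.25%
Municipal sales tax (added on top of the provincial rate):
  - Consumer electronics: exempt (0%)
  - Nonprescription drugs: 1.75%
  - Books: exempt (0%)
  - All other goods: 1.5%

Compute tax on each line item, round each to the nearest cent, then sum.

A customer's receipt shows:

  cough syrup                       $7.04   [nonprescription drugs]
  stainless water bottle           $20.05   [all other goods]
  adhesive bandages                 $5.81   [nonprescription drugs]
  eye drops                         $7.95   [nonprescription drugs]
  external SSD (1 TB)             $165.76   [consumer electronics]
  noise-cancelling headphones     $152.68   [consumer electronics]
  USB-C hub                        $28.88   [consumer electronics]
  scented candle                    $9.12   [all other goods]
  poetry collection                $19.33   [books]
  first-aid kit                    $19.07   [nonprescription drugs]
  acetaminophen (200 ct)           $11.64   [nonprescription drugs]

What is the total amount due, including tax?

Cough syrup $7.04: nonprescription drugs → 4.25% + 1.75% municipal = 6% → $0.42
Stainless water bottle $20.05: all other goods → 7.25% + 1.5% municipal = 8.75% → $1.75
Adhesive bandages $5.81: nonprescription drugs → 4.25% + 1.75% municipal = 6% → $0.35
Eye drops $7.95: nonprescription drugs → 4.25% + 1.75% municipal = 6% → $0.48
External SSD (1 TB) $165.76: consumer electronics → 10% + 0% municipal = 10% → $16.58
Noise-cancelling headphones $152.68: consumer electronics → 10% + 0% municipal = 10% → $15.27
USB-C hub $28.88: consumer electronics → 10% + 0% municipal = 10% → $2.89
Scented candle $9.12: all other goods → 7.25% + 1.5% municipal = 8.75% → $0.80
Poetry collection $19.33: books → 8.5% + 0% municipal = 8.5% → $1.64
First-aid kit $19.07: nonprescription drugs → 4.25% + 1.75% municipal = 6% → $1.14
Acetaminophen (200 ct) $11.64: nonprescription drugs → 4.25% + 1.75% municipal = 6% → $0.70
Subtotal = $447.33; tax = $42.02; total due = $489.35

$489.35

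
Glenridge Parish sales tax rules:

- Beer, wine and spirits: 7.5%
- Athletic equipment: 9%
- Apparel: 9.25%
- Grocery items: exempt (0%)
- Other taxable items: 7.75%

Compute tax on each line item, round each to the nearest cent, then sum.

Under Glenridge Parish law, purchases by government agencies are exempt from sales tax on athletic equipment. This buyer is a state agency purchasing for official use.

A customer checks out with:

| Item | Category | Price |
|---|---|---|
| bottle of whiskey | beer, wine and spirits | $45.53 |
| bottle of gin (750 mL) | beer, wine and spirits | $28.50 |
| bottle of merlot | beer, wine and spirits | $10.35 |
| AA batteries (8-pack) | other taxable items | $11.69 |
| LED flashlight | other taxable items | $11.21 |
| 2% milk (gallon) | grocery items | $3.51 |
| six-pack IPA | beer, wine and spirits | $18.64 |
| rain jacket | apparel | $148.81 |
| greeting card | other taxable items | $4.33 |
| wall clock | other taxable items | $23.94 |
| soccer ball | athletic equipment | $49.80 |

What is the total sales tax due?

$25.47

Bottle of whiskey $45.53: beer, wine and spirits → 7.5% → $3.41
Bottle of gin (750 mL) $28.50: beer, wine and spirits → 7.5% → $2.14
Bottle of merlot $10.35: beer, wine and spirits → 7.5% → $0.78
AA batteries (8-pack) $11.69: other taxable items → 7.75% → $0.91
LED flashlight $11.21: other taxable items → 7.75% → $0.87
2% milk (gallon) $3.51: grocery items → 0% → $0.00
Six-pack IPA $18.64: beer, wine and spirits → 7.5% → $1.40
Rain jacket $148.81: apparel → 9.25% → $13.76
Greeting card $4.33: other taxable items → 7.75% → $0.34
Wall clock $23.94: other taxable items → 7.75% → $1.86
Soccer ball $49.80: athletic equipment, buyer-exempt → 0% → $0.00
Total tax = $3.41 + $2.14 + $0.78 + $0.91 + $0.87 + $1.40 + $13.76 + $0.34 + $1.86 = $25.47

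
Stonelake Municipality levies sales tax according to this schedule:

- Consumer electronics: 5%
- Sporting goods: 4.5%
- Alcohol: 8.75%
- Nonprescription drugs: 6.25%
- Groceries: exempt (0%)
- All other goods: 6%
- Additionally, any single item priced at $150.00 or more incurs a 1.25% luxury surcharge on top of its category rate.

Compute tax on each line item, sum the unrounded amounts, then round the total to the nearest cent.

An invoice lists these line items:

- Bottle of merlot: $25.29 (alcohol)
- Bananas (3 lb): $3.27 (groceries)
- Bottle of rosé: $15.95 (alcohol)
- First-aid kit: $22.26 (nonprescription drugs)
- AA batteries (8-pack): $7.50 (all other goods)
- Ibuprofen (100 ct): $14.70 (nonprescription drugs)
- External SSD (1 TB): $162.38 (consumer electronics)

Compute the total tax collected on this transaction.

$16.52

Bottle of merlot $25.29: alcohol → 8.75% → $2.212875
Bananas (3 lb) $3.27: groceries → 0% → $0.00
Bottle of rosé $15.95: alcohol → 8.75% → $1.395625
First-aid kit $22.26: nonprescription drugs → 6.25% → $1.39125
AA batteries (8-pack) $7.50: all other goods → 6% → $0.45
Ibuprofen (100 ct) $14.70: nonprescription drugs → 6.25% → $0.91875
External SSD (1 TB) $162.38: consumer electronics → 5% + 1.25% surcharge = 6.25% → $10.14875
Unrounded tax sum = $16.51725 → $16.52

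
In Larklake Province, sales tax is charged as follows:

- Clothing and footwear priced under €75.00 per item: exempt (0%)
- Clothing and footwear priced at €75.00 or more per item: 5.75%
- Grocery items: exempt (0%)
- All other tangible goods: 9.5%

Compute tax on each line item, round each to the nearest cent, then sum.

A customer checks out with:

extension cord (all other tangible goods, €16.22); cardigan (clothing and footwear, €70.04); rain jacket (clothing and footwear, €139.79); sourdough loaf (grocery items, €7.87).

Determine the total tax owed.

Extension cord €16.22: all other tangible goods → 9.5% → €1.54
Cardigan €70.04: clothing and footwear, under €75.00 → 0% → €0.00
Rain jacket €139.79: clothing and footwear, €75.00 or more → 5.75% → €8.04
Sourdough loaf €7.87: grocery items → 0% → €0.00
Total tax = €1.54 + €8.04 = €9.58

€9.58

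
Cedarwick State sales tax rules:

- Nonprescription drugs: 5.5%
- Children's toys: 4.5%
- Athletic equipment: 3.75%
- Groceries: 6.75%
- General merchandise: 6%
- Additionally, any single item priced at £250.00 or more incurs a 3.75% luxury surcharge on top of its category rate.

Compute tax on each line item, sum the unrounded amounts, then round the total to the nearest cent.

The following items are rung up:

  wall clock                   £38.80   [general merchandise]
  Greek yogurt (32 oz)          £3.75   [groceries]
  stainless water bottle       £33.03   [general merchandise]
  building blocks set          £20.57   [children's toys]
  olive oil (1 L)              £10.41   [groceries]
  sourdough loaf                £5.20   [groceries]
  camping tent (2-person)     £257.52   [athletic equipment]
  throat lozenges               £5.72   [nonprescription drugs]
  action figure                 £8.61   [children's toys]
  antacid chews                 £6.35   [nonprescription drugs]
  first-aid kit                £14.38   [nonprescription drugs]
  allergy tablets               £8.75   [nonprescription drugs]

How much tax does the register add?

£28.18

Wall clock £38.80: general merchandise → 6% → £2.328
Greek yogurt (32 oz) £3.75: groceries → 6.75% → £0.253125
Stainless water bottle £33.03: general merchandise → 6% → £1.9818
Building blocks set £20.57: children's toys → 4.5% → £0.92565
Olive oil (1 L) £10.41: groceries → 6.75% → £0.702675
Sourdough loaf £5.20: groceries → 6.75% → £0.351
Camping tent (2-person) £257.52: athletic equipment → 3.75% + 3.75% surcharge = 7.5% → £19.314
Throat lozenges £5.72: nonprescription drugs → 5.5% → £0.3146
Action figure £8.61: children's toys → 4.5% → £0.38745
Antacid chews £6.35: nonprescription drugs → 5.5% → £0.34925
First-aid kit £14.38: nonprescription drugs → 5.5% → £0.7909
Allergy tablets £8.75: nonprescription drugs → 5.5% → £0.48125
Unrounded tax sum = £28.1797 → £28.18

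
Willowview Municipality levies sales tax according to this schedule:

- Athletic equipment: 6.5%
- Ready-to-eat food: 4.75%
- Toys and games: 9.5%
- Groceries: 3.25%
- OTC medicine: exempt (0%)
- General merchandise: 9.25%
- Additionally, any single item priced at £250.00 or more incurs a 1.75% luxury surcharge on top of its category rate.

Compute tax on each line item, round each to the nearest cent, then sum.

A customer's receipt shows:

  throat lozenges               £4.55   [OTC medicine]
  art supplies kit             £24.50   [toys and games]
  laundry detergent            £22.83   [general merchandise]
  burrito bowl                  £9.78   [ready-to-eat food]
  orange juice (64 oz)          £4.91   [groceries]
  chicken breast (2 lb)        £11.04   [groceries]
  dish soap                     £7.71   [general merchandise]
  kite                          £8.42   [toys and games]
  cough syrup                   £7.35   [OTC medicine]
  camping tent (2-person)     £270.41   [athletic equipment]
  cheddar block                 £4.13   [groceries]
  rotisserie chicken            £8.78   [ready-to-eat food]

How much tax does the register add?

Throat lozenges £4.55: OTC medicine → 0% → £0.00
Art supplies kit £24.50: toys and games → 9.5% → £2.33
Laundry detergent £22.83: general merchandise → 9.25% → £2.11
Burrito bowl £9.78: ready-to-eat food → 4.75% → £0.46
Orange juice (64 oz) £4.91: groceries → 3.25% → £0.16
Chicken breast (2 lb) £11.04: groceries → 3.25% → £0.36
Dish soap £7.71: general merchandise → 9.25% → £0.71
Kite £8.42: toys and games → 9.5% → £0.80
Cough syrup £7.35: OTC medicine → 0% → £0.00
Camping tent (2-person) £270.41: athletic equipment → 6.5% + 1.75% surcharge = 8.25% → £22.31
Cheddar block £4.13: groceries → 3.25% → £0.13
Rotisserie chicken £8.78: ready-to-eat food → 4.75% → £0.42
Total tax = £2.33 + £2.11 + £0.46 + £0.16 + £0.36 + £0.71 + £0.80 + £22.31 + £0.13 + £0.42 = £29.79

£29.79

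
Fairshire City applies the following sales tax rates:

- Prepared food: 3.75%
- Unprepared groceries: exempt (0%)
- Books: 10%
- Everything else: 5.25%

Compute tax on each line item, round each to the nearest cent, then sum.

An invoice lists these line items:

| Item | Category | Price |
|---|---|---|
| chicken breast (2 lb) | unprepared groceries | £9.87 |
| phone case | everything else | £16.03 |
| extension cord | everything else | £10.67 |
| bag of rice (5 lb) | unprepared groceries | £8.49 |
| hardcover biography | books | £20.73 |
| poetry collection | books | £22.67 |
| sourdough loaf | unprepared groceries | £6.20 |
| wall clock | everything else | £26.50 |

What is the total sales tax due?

£7.13

Chicken breast (2 lb) £9.87: unprepared groceries → 0% → £0.00
Phone case £16.03: everything else → 5.25% → £0.84
Extension cord £10.67: everything else → 5.25% → £0.56
Bag of rice (5 lb) £8.49: unprepared groceries → 0% → £0.00
Hardcover biography £20.73: books → 10% → £2.07
Poetry collection £22.67: books → 10% → £2.27
Sourdough loaf £6.20: unprepared groceries → 0% → £0.00
Wall clock £26.50: everything else → 5.25% → £1.39
Total tax = £0.84 + £0.56 + £2.07 + £2.27 + £1.39 = £7.13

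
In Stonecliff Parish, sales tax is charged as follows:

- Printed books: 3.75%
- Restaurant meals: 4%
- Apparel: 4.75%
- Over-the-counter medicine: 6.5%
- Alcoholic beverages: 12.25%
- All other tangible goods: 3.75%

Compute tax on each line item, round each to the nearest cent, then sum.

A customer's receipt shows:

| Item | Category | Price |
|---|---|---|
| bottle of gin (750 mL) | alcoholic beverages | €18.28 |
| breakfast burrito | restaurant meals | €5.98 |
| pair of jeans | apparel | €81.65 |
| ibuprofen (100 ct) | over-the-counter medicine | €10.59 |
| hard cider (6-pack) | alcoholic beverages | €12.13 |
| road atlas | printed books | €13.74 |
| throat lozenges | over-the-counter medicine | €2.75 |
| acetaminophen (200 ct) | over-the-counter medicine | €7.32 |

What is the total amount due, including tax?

€162.16

Bottle of gin (750 mL) €18.28: alcoholic beverages → 12.25% → €2.24
Breakfast burrito €5.98: restaurant meals → 4% → €0.24
Pair of jeans €81.65: apparel → 4.75% → €3.88
Ibuprofen (100 ct) €10.59: over-the-counter medicine → 6.5% → €0.69
Hard cider (6-pack) €12.13: alcoholic beverages → 12.25% → €1.49
Road atlas €13.74: printed books → 3.75% → €0.52
Throat lozenges €2.75: over-the-counter medicine → 6.5% → €0.18
Acetaminophen (200 ct) €7.32: over-the-counter medicine → 6.5% → €0.48
Subtotal = €152.44; tax = €9.72; total due = €162.16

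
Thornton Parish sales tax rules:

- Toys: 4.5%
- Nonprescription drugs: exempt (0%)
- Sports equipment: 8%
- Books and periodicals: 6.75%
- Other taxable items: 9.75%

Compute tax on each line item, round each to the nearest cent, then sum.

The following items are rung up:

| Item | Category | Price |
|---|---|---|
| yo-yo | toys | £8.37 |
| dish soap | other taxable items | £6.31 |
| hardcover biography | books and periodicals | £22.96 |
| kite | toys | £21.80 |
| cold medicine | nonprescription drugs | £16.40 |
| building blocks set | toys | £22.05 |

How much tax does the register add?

Yo-yo £8.37: toys → 4.5% → £0.38
Dish soap £6.31: other taxable items → 9.75% → £0.62
Hardcover biography £22.96: books and periodicals → 6.75% → £1.55
Kite £21.80: toys → 4.5% → £0.98
Cold medicine £16.40: nonprescription drugs → 0% → £0.00
Building blocks set £22.05: toys → 4.5% → £0.99
Total tax = £0.38 + £0.62 + £1.55 + £0.98 + £0.99 = £4.52

£4.52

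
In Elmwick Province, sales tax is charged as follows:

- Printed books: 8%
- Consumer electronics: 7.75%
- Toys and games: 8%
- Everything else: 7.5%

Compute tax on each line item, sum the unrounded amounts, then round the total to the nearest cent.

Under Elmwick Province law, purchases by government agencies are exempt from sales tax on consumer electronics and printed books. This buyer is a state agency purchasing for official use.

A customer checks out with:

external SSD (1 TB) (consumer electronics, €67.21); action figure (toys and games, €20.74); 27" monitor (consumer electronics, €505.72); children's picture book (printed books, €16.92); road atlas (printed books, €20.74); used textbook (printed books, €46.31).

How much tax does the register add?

€1.66

External SSD (1 TB) €67.21: consumer electronics, buyer-exempt → 0% → €0.00
Action figure €20.74: toys and games → 8% → €1.6592
27" monitor €505.72: consumer electronics, buyer-exempt → 0% → €0.00
Children's picture book €16.92: printed books, buyer-exempt → 0% → €0.00
Road atlas €20.74: printed books, buyer-exempt → 0% → €0.00
Used textbook €46.31: printed books, buyer-exempt → 0% → €0.00
Unrounded tax sum = €1.6592 → €1.66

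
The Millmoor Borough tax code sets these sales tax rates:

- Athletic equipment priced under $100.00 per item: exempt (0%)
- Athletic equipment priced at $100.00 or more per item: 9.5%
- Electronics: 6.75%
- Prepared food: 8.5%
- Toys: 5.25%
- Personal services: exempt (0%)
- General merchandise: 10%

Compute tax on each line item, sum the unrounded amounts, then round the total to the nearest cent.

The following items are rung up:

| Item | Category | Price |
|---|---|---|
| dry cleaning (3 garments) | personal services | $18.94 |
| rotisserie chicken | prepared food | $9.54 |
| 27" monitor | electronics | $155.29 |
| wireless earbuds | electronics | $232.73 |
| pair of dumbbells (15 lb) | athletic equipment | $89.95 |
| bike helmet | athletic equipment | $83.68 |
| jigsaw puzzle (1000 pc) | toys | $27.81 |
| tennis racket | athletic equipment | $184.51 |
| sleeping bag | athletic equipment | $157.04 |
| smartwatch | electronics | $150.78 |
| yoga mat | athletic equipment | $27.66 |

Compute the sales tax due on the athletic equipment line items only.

Pair of dumbbells (15 lb) $89.95: athletic equipment, under $100.00 → 0% → $0.00
Bike helmet $83.68: athletic equipment, under $100.00 → 0% → $0.00
Tennis racket $184.51: athletic equipment, $100.00 or more → 9.5% → $17.52845
Sleeping bag $157.04: athletic equipment, $100.00 or more → 9.5% → $14.9188
Yoga mat $27.66: athletic equipment, under $100.00 → 0% → $0.00
Tax on athletic equipment: unrounded sum = $32.44725 → $32.45

$32.45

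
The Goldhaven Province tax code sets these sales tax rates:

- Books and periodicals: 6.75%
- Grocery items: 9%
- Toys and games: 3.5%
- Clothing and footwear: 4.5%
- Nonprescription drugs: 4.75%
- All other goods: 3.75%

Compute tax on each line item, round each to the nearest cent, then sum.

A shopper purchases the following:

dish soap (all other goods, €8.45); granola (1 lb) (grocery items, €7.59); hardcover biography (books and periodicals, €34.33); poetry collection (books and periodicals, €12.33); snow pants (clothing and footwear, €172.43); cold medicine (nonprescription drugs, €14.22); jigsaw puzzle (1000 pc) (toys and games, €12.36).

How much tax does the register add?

€13.02

Dish soap €8.45: all other goods → 3.75% → €0.32
Granola (1 lb) €7.59: grocery items → 9% → €0.68
Hardcover biography €34.33: books and periodicals → 6.75% → €2.32
Poetry collection €12.33: books and periodicals → 6.75% → €0.83
Snow pants €172.43: clothing and footwear → 4.5% → €7.76
Cold medicine €14.22: nonprescription drugs → 4.75% → €0.68
Jigsaw puzzle (1000 pc) €12.36: toys and games → 3.5% → €0.43
Total tax = €0.32 + €0.68 + €2.32 + €0.83 + €7.76 + €0.68 + €0.43 = €13.02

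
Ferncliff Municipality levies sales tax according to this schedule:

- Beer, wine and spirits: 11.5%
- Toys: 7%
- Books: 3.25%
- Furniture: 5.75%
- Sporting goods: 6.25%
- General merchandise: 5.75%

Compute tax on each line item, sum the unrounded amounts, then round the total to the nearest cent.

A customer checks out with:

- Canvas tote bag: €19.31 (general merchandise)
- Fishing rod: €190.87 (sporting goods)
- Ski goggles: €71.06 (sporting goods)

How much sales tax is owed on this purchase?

Canvas tote bag €19.31: general merchandise → 5.75% → €1.110325
Fishing rod €190.87: sporting goods → 6.25% → €11.929375
Ski goggles €71.06: sporting goods → 6.25% → €4.44125
Unrounded tax sum = €17.48095 → €17.48

€17.48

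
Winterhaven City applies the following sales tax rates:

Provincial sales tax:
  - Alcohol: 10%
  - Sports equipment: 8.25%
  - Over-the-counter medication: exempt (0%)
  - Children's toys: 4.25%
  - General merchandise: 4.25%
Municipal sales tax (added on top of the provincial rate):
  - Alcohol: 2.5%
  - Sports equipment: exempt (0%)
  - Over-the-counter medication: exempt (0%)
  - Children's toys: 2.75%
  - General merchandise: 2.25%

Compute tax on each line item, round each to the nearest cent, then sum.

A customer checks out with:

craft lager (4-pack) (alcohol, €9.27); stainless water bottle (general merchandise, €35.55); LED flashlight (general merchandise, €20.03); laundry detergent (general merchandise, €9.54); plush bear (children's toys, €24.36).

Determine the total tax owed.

Craft lager (4-pack) €9.27: alcohol → 10% + 2.5% municipal = 12.5% → €1.16
Stainless water bottle €35.55: general merchandise → 4.25% + 2.25% municipal = 6.5% → €2.31
LED flashlight €20.03: general merchandise → 4.25% + 2.25% municipal = 6.5% → €1.30
Laundry detergent €9.54: general merchandise → 4.25% + 2.25% municipal = 6.5% → €0.62
Plush bear €24.36: children's toys → 4.25% + 2.75% municipal = 7% → €1.71
Total tax = €1.16 + €2.31 + €1.30 + €0.62 + €1.71 = €7.10

€7.10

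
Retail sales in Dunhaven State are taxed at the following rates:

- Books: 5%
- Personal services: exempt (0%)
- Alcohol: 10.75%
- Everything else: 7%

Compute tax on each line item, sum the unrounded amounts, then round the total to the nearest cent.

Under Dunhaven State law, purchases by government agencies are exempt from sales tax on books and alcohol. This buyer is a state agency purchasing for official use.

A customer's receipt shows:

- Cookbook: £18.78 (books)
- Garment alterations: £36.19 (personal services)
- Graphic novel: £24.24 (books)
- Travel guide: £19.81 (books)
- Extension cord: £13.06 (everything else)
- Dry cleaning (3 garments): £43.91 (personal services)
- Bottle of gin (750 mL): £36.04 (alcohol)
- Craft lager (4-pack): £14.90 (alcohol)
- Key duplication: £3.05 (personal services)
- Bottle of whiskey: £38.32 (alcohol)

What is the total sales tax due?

Cookbook £18.78: books, buyer-exempt → 0% → £0.00
Garment alterations £36.19: personal services → 0% → £0.00
Graphic novel £24.24: books, buyer-exempt → 0% → £0.00
Travel guide £19.81: books, buyer-exempt → 0% → £0.00
Extension cord £13.06: everything else → 7% → £0.9142
Dry cleaning (3 garments) £43.91: personal services → 0% → £0.00
Bottle of gin (750 mL) £36.04: alcohol, buyer-exempt → 0% → £0.00
Craft lager (4-pack) £14.90: alcohol, buyer-exempt → 0% → £0.00
Key duplication £3.05: personal services → 0% → £0.00
Bottle of whiskey £38.32: alcohol, buyer-exempt → 0% → £0.00
Unrounded tax sum = £0.9142 → £0.91

£0.91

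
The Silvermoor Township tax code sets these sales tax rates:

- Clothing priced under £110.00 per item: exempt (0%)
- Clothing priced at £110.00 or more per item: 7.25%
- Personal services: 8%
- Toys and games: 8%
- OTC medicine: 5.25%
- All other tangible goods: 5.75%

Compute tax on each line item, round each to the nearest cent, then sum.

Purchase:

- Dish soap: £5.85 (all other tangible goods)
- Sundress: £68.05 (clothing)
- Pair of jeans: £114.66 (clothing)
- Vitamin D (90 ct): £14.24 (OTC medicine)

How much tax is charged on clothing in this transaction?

£8.31

Sundress £68.05: clothing, under £110.00 → 0% → £0.00
Pair of jeans £114.66: clothing, £110.00 or more → 7.25% → £8.31
Tax on clothing = £0.00 + £8.31 = £8.31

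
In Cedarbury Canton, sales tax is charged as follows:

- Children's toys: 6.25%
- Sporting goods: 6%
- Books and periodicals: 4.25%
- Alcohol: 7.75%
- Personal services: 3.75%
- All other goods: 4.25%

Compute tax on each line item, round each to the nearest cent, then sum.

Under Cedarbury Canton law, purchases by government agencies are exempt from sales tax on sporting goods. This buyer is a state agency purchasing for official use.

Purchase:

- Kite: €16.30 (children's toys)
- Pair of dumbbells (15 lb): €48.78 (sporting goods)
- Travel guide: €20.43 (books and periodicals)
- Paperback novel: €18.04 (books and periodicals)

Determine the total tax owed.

€2.66

Kite €16.30: children's toys → 6.25% → €1.02
Pair of dumbbells (15 lb) €48.78: sporting goods, buyer-exempt → 0% → €0.00
Travel guide €20.43: books and periodicals → 4.25% → €0.87
Paperback novel €18.04: books and periodicals → 4.25% → €0.77
Total tax = €1.02 + €0.87 + €0.77 = €2.66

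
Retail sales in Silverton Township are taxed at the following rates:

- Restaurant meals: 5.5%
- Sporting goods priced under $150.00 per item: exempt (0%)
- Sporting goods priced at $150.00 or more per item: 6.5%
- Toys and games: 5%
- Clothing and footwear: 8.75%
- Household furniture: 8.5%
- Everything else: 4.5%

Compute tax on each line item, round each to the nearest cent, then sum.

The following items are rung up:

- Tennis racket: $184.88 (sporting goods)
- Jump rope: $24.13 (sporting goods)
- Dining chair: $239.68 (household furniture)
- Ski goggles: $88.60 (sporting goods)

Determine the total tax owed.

$32.39

Tennis racket $184.88: sporting goods, $150.00 or more → 6.5% → $12.02
Jump rope $24.13: sporting goods, under $150.00 → 0% → $0.00
Dining chair $239.68: household furniture → 8.5% → $20.37
Ski goggles $88.60: sporting goods, under $150.00 → 0% → $0.00
Total tax = $12.02 + $20.37 = $32.39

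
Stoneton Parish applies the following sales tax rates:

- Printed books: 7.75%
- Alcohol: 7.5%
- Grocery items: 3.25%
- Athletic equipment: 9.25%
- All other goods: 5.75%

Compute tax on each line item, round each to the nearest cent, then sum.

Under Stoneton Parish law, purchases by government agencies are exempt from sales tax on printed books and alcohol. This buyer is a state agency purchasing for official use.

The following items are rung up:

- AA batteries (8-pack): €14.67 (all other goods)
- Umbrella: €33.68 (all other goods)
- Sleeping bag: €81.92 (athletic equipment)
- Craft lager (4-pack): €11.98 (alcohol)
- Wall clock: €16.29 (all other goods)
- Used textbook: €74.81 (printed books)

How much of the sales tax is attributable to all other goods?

AA batteries (8-pack) €14.67: all other goods → 5.75% → €0.84
Umbrella €33.68: all other goods → 5.75% → €1.94
Wall clock €16.29: all other goods → 5.75% → €0.94
Tax on all other goods = €0.84 + €1.94 + €0.94 = €3.72

€3.72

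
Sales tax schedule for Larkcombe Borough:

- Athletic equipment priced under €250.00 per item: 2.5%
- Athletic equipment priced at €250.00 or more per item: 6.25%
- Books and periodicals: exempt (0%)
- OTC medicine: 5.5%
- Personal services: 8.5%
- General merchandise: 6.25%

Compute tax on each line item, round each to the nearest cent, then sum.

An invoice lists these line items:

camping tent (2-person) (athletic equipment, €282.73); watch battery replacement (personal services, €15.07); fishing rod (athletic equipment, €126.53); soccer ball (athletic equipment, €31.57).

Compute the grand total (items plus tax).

€478.80

Camping tent (2-person) €282.73: athletic equipment, €250.00 or more → 6.25% → €17.67
Watch battery replacement €15.07: personal services → 8.5% → €1.28
Fishing rod €126.53: athletic equipment, under €250.00 → 2.5% → €3.16
Soccer ball €31.57: athletic equipment, under €250.00 → 2.5% → €0.79
Subtotal = €455.90; tax = €22.90; total due = €478.80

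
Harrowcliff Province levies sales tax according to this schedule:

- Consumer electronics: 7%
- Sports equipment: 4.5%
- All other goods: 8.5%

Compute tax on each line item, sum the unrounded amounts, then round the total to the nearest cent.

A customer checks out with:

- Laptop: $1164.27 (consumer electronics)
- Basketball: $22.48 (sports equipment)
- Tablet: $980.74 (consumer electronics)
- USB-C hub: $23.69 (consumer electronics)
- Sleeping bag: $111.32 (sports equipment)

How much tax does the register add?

Laptop $1164.27: consumer electronics → 7% → $81.4989
Basketball $22.48: sports equipment → 4.5% → $1.0116
Tablet $980.74: consumer electronics → 7% → $68.6518
USB-C hub $23.69: consumer electronics → 7% → $1.6583
Sleeping bag $111.32: sports equipment → 4.5% → $5.0094
Unrounded tax sum = $157.83 → $157.83

$157.83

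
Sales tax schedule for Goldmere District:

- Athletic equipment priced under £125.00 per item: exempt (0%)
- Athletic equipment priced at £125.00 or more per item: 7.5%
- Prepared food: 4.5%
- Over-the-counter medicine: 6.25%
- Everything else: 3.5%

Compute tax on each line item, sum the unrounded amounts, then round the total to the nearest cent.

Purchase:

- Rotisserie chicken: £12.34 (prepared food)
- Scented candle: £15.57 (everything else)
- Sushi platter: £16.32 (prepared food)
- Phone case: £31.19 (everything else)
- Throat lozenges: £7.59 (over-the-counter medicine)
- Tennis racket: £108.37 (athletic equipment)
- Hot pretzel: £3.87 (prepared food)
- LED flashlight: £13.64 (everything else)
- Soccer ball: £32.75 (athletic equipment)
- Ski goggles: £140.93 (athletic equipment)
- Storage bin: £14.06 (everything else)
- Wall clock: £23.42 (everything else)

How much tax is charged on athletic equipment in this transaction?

Tennis racket £108.37: athletic equipment, under £125.00 → 0% → £0.00
Soccer ball £32.75: athletic equipment, under £125.00 → 0% → £0.00
Ski goggles £140.93: athletic equipment, £125.00 or more → 7.5% → £10.56975
Tax on athletic equipment: unrounded sum = £10.56975 → £10.57

£10.57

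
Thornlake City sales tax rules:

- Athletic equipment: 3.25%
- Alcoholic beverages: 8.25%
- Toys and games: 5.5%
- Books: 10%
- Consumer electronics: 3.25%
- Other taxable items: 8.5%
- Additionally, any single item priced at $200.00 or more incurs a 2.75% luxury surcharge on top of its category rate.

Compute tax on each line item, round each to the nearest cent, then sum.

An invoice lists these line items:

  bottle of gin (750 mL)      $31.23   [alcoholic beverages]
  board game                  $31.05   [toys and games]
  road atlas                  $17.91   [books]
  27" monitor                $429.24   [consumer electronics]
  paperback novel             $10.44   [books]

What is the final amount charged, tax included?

$552.74

Bottle of gin (750 mL) $31.23: alcoholic beverages → 8.25% → $2.58
Board game $31.05: toys and games → 5.5% → $1.71
Road atlas $17.91: books → 10% → $1.79
27" monitor $429.24: consumer electronics → 3.25% + 2.75% surcharge = 6% → $25.75
Paperback novel $10.44: books → 10% → $1.04
Subtotal = $519.87; tax = $32.87; total due = $552.74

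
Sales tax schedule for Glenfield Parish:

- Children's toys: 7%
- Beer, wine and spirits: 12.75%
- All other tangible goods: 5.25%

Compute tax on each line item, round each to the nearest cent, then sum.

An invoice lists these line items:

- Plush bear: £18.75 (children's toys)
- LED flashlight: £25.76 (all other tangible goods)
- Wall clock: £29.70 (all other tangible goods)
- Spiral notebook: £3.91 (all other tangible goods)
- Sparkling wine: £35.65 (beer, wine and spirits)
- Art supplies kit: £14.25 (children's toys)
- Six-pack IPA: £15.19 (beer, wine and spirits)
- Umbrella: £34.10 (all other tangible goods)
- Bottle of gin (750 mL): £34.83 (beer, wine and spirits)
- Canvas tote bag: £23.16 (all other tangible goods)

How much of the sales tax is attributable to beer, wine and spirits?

Sparkling wine £35.65: beer, wine and spirits → 12.75% → £4.55
Six-pack IPA £15.19: beer, wine and spirits → 12.75% → £1.94
Bottle of gin (750 mL) £34.83: beer, wine and spirits → 12.75% → £4.44
Tax on beer, wine and spirits = £4.55 + £1.94 + £4.44 = £10.93

£10.93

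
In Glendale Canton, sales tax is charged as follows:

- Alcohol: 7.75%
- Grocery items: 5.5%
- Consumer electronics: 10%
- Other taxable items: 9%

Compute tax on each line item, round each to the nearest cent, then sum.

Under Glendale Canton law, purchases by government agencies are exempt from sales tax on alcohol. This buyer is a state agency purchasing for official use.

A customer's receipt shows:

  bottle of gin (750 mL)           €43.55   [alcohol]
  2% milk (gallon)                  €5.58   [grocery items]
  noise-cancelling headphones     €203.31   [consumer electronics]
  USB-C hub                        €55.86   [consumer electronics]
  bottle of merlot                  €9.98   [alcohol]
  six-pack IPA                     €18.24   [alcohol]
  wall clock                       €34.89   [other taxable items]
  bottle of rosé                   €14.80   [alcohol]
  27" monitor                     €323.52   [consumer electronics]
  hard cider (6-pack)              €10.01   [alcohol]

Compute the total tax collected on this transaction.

€61.72

Bottle of gin (750 mL) €43.55: alcohol, buyer-exempt → 0% → €0.00
2% milk (gallon) €5.58: grocery items → 5.5% → €0.31
Noise-cancelling headphones €203.31: consumer electronics → 10% → €20.33
USB-C hub €55.86: consumer electronics → 10% → €5.59
Bottle of merlot €9.98: alcohol, buyer-exempt → 0% → €0.00
Six-pack IPA €18.24: alcohol, buyer-exempt → 0% → €0.00
Wall clock €34.89: other taxable items → 9% → €3.14
Bottle of rosé €14.80: alcohol, buyer-exempt → 0% → €0.00
27" monitor €323.52: consumer electronics → 10% → €32.35
Hard cider (6-pack) €10.01: alcohol, buyer-exempt → 0% → €0.00
Total tax = €0.31 + €20.33 + €5.59 + €3.14 + €32.35 = €61.72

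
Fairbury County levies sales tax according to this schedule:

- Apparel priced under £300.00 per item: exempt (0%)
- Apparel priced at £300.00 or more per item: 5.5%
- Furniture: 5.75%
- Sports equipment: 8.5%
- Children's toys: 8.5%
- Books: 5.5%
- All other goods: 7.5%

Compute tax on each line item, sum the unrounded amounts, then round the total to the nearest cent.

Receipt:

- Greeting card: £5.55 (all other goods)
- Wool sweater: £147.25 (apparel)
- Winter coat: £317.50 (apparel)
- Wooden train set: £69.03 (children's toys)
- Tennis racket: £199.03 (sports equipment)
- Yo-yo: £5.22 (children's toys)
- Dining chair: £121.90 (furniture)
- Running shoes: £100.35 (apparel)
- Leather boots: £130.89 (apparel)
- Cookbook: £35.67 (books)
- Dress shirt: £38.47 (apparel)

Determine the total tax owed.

Greeting card £5.55: all other goods → 7.5% → £0.41625
Wool sweater £147.25: apparel, under £300.00 → 0% → £0.00
Winter coat £317.50: apparel, £300.00 or more → 5.5% → £17.4625
Wooden train set £69.03: children's toys → 8.5% → £5.86755
Tennis racket £199.03: sports equipment → 8.5% → £16.91755
Yo-yo £5.22: children's toys → 8.5% → £0.4437
Dining chair £121.90: furniture → 5.75% → £7.00925
Running shoes £100.35: apparel, under £300.00 → 0% → £0.00
Leather boots £130.89: apparel, under £300.00 → 0% → £0.00
Cookbook £35.67: books → 5.5% → £1.96185
Dress shirt £38.47: apparel, under £300.00 → 0% → £0.00
Unrounded tax sum = £50.07865 → £50.08

£50.08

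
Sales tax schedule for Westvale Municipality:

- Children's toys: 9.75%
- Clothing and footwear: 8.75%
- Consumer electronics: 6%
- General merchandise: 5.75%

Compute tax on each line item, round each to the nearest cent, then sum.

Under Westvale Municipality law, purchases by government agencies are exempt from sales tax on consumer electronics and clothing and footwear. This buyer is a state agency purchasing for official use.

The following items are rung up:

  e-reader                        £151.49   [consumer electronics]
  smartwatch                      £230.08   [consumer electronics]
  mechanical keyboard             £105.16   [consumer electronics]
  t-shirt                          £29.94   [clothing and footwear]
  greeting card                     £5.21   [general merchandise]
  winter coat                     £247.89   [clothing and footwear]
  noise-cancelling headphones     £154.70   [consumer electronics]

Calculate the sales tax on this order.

£0.30

E-reader £151.49: consumer electronics, buyer-exempt → 0% → £0.00
Smartwatch £230.08: consumer electronics, buyer-exempt → 0% → £0.00
Mechanical keyboard £105.16: consumer electronics, buyer-exempt → 0% → £0.00
T-shirt £29.94: clothing and footwear, buyer-exempt → 0% → £0.00
Greeting card £5.21: general merchandise → 5.75% → £0.30
Winter coat £247.89: clothing and footwear, buyer-exempt → 0% → £0.00
Noise-cancelling headphones £154.70: consumer electronics, buyer-exempt → 0% → £0.00
Total tax = £0.30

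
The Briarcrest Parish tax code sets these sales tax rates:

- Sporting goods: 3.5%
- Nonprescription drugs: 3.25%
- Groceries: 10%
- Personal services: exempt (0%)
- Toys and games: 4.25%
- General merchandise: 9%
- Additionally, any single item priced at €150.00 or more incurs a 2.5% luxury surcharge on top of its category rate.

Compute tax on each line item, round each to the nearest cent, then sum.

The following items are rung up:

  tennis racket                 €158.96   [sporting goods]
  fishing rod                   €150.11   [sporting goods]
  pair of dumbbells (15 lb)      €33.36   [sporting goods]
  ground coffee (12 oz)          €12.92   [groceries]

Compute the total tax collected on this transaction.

€21.01

Tennis racket €158.96: sporting goods → 3.5% + 2.5% surcharge = 6% → €9.54
Fishing rod €150.11: sporting goods → 3.5% + 2.5% surcharge = 6% → €9.01
Pair of dumbbells (15 lb) €33.36: sporting goods → 3.5% → €1.17
Ground coffee (12 oz) €12.92: groceries → 10% → €1.29
Total tax = €9.54 + €9.01 + €1.17 + €1.29 = €21.01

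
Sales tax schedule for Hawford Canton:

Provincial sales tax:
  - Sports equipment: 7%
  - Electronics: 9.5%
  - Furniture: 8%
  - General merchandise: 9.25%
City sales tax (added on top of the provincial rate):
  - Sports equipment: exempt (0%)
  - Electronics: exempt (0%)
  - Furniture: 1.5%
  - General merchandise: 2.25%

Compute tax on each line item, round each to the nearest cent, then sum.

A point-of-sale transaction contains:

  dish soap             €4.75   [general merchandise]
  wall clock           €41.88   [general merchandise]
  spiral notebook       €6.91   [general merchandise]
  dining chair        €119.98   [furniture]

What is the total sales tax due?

€17.56

Dish soap €4.75: general merchandise → 9.25% + 2.25% city = 11.5% → €0.55
Wall clock €41.88: general merchandise → 9.25% + 2.25% city = 11.5% → €4.82
Spiral notebook €6.91: general merchandise → 9.25% + 2.25% city = 11.5% → €0.79
Dining chair €119.98: furniture → 8% + 1.5% city = 9.5% → €11.40
Total tax = €0.55 + €4.82 + €0.79 + €11.40 = €17.56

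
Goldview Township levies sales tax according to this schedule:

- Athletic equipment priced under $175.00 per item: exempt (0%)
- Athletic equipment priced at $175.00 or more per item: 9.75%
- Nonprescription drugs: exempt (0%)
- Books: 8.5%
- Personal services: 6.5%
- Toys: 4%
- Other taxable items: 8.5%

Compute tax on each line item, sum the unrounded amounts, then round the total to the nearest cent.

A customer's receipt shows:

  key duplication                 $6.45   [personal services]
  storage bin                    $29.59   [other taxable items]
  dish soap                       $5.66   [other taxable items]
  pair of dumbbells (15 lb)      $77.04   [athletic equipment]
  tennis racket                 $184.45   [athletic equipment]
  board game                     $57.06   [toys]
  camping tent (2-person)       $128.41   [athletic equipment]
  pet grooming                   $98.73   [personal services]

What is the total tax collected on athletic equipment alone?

$17.98

Pair of dumbbells (15 lb) $77.04: athletic equipment, under $175.00 → 0% → $0.00
Tennis racket $184.45: athletic equipment, $175.00 or more → 9.75% → $17.983875
Camping tent (2-person) $128.41: athletic equipment, under $175.00 → 0% → $0.00
Tax on athletic equipment: unrounded sum = $17.983875 → $17.98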